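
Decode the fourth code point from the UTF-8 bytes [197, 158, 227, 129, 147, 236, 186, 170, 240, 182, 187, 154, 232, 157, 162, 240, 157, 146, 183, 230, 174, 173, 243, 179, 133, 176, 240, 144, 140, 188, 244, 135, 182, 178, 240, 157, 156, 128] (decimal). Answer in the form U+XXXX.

U+36EDA

Offset 0: leading byte 0xC5 = 11000101 → 2-byte char #1 = C5 9E.
Offset 2: leading byte 0xE3 = 11100011 → 3-byte char #2 = E3 81 93.
Offset 5: leading byte 0xEC = 11101100 → 3-byte char #3 = EC BA AA.
Offset 8: leading byte 0xF0 = 11110000 → 4-byte char #4 = F0 B6 BB 9A.
Leading byte 0xF0 = 11110000 matches 11110xxx → 4-byte sequence.
Byte 1: 0xF0 = 11110000, payload 000 (3 bits).
Byte 2: 0xB6 = 10110110 (10xxxxxx ✓), payload 110110.
Byte 3: 0xBB = 10111011 (10xxxxxx ✓), payload 111011.
Byte 4: 0x9A = 10011010 (10xxxxxx ✓), payload 011010.
Concatenate: 000110110111011011010 = 0x36EDA (21 bits → U+36EDA).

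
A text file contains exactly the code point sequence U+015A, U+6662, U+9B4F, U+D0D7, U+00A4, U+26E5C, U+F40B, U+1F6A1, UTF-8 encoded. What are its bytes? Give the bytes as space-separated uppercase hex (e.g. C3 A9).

U+015A: 2-byte form → C5 9A.
U+6662: 3-byte form → E6 99 A2.
U+9B4F: 3-byte form → E9 AD 8F.
U+D0D7: 3-byte form → ED 83 97.
U+00A4: 2-byte form → C2 A4.
U+26E5C: 4-byte form → F0 A6 B9 9C.
U+F40B: 3-byte form → EF 90 8B.
U+1F6A1: 4-byte form → F0 9F 9A A1.
Concatenated (24 bytes): C5 9A E6 99 A2 E9 AD 8F ED 83 97 C2 A4 F0 A6 B9 9C EF 90 8B F0 9F 9A A1.

C5 9A E6 99 A2 E9 AD 8F ED 83 97 C2 A4 F0 A6 B9 9C EF 90 8B F0 9F 9A A1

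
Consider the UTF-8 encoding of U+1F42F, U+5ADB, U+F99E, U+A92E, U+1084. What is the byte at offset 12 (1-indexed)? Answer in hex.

1-indexed offset 12 is 0-indexed offset 11.
U+1F42F → 4-byte form F0 9F 90 AF at offsets 0–3.
U+5ADB → 3-byte form E5 AB 9B at offsets 4–6.
U+F99E → 3-byte form EF A6 9E at offsets 7–9.
U+A92E → 3-byte form EA A4 AE at offsets 10–12.
Offset 11 falls in char 4's range; it's byte 2 of EA A4 AE = 0xA4.

0xA4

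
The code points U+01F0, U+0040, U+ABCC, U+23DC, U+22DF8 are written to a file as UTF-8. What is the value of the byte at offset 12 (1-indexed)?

0xB7

1-indexed offset 12 is 0-indexed offset 11.
U+01F0 → 2-byte form C7 B0 at offsets 0–1.
U+0040 → 1-byte form 40 at offsets 2–2.
U+ABCC → 3-byte form EA AF 8C at offsets 3–5.
U+23DC → 3-byte form E2 8F 9C at offsets 6–8.
U+22DF8 → 4-byte form F0 A2 B7 B8 at offsets 9–12.
Offset 11 falls in char 5's range; it's byte 3 of F0 A2 B7 B8 = 0xB7.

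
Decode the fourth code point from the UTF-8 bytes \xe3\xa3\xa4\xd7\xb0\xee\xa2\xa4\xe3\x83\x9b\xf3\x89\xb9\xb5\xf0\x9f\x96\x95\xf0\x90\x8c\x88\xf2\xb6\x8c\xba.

Offset 0: leading byte 0xE3 = 11100011 → 3-byte char #1 = E3 A3 A4.
Offset 3: leading byte 0xD7 = 11010111 → 2-byte char #2 = D7 B0.
Offset 5: leading byte 0xEE = 11101110 → 3-byte char #3 = EE A2 A4.
Offset 8: leading byte 0xE3 = 11100011 → 3-byte char #4 = E3 83 9B.
Leading byte 0xE3 = 11100011 matches 1110xxxx → 3-byte sequence.
Byte 1: 0xE3 = 11100011, payload 0011 (4 bits).
Byte 2: 0x83 = 10000011 (10xxxxxx ✓), payload 000011.
Byte 3: 0x9B = 10011011 (10xxxxxx ✓), payload 011011.
Concatenate: 0011000011011011 = 0x30DB (16 bits → U+30DB).

U+30DB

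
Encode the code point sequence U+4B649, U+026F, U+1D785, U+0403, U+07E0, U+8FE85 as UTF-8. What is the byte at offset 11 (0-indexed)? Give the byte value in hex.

0x83

U+4B649 → 4-byte form F1 8B 99 89 at offsets 0–3.
U+026F → 2-byte form C9 AF at offsets 4–5.
U+1D785 → 4-byte form F0 9D 9E 85 at offsets 6–9.
U+0403 → 2-byte form D0 83 at offsets 10–11.
Offset 11 falls in char 4's range; it's byte 2 of D0 83 = 0x83.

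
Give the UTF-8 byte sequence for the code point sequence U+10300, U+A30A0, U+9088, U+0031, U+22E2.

U+10300: 4-byte form → F0 90 8C 80.
U+A30A0: 4-byte form → F2 A3 82 A0.
U+9088: 3-byte form → E9 82 88.
U+0031: 1-byte form → 31.
U+22E2: 3-byte form → E2 8B A2.
Concatenated (15 bytes): F0 90 8C 80 F2 A3 82 A0 E9 82 88 31 E2 8B A2.

F0 90 8C 80 F2 A3 82 A0 E9 82 88 31 E2 8B A2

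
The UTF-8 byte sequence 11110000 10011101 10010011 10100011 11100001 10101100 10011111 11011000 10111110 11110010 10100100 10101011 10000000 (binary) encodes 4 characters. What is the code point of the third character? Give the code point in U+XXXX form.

U+063E

Offset 0: leading byte 0xF0 = 11110000 → 4-byte char #1 = F0 9D 93 A3.
Offset 4: leading byte 0xE1 = 11100001 → 3-byte char #2 = E1 AC 9F.
Offset 7: leading byte 0xD8 = 11011000 → 2-byte char #3 = D8 BE.
Leading byte 0xD8 = 11011000 matches 110xxxxx → 2-byte sequence.
Byte 1: 0xD8 = 11011000, payload 11000 (5 bits).
Byte 2: 0xBE = 10111110 (10xxxxxx ✓), payload 111110.
Concatenate: 11000111110 = 0x63E (11 bits → U+063E).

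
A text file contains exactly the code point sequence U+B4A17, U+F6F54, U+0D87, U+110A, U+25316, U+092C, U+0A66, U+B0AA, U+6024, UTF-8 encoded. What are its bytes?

U+B4A17: 4-byte form → F2 B4 A8 97.
U+F6F54: 4-byte form → F3 B6 BD 94.
U+0D87: 3-byte form → E0 B6 87.
U+110A: 3-byte form → E1 84 8A.
U+25316: 4-byte form → F0 A5 8C 96.
U+092C: 3-byte form → E0 A4 AC.
U+0A66: 3-byte form → E0 A9 A6.
U+B0AA: 3-byte form → EB 82 AA.
U+6024: 3-byte form → E6 80 A4.
Concatenated (30 bytes): F2 B4 A8 97 F3 B6 BD 94 E0 B6 87 E1 84 8A F0 A5 8C 96 E0 A4 AC E0 A9 A6 EB 82 AA E6 80 A4.

F2 B4 A8 97 F3 B6 BD 94 E0 B6 87 E1 84 8A F0 A5 8C 96 E0 A4 AC E0 A9 A6 EB 82 AA E6 80 A4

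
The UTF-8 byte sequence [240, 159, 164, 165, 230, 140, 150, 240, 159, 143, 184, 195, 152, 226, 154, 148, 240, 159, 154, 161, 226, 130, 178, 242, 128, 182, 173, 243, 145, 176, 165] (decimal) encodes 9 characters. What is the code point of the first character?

U+1F925

Offset 0: leading byte 0xF0 = 11110000 → 4-byte char #1 = F0 9F A4 A5.
Leading byte 0xF0 = 11110000 matches 11110xxx → 4-byte sequence.
Byte 1: 0xF0 = 11110000, payload 000 (3 bits).
Byte 2: 0x9F = 10011111 (10xxxxxx ✓), payload 011111.
Byte 3: 0xA4 = 10100100 (10xxxxxx ✓), payload 100100.
Byte 4: 0xA5 = 10100101 (10xxxxxx ✓), payload 100101.
Concatenate: 000011111100100100101 = 0x1F925 (21 bits → U+1F925).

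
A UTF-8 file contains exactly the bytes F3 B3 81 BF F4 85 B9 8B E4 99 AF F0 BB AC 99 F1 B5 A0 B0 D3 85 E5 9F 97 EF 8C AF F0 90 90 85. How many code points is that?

Byte at offset 0: 0xF3 = 11110011 → 4-byte char (#1). Advance 4.
Byte at offset 4: 0xF4 = 11110100 → 4-byte char (#2). Advance 4.
Byte at offset 8: 0xE4 = 11100100 → 3-byte char (#3). Advance 3.
Byte at offset 11: 0xF0 = 11110000 → 4-byte char (#4). Advance 4.
Byte at offset 15: 0xF1 = 11110001 → 4-byte char (#5). Advance 4.
Byte at offset 19: 0xD3 = 11010011 → 2-byte char (#6). Advance 2.
Byte at offset 21: 0xE5 = 11100101 → 3-byte char (#7). Advance 3.
Byte at offset 24: 0xEF = 11101111 → 3-byte char (#8). Advance 3.
Byte at offset 27: 0xF0 = 11110000 → 4-byte char (#9). Advance 4.
Reached end at offset 31 after 9 code points.

9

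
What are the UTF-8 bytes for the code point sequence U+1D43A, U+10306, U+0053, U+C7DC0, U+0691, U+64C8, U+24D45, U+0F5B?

U+1D43A: 4-byte form → F0 9D 90 BA.
U+10306: 4-byte form → F0 90 8C 86.
U+0053: 1-byte form → 53.
U+C7DC0: 4-byte form → F3 87 B7 80.
U+0691: 2-byte form → DA 91.
U+64C8: 3-byte form → E6 93 88.
U+24D45: 4-byte form → F0 A4 B5 85.
U+0F5B: 3-byte form → E0 BD 9B.
Concatenated (25 bytes): F0 9D 90 BA F0 90 8C 86 53 F3 87 B7 80 DA 91 E6 93 88 F0 A4 B5 85 E0 BD 9B.

F0 9D 90 BA F0 90 8C 86 53 F3 87 B7 80 DA 91 E6 93 88 F0 A4 B5 85 E0 BD 9B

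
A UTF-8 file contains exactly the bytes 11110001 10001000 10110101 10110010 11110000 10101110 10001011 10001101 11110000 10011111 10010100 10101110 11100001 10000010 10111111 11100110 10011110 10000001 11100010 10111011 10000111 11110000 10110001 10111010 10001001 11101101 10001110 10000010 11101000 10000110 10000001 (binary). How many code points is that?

9

Byte at offset 0: 0xF1 = 11110001 → 4-byte char (#1). Advance 4.
Byte at offset 4: 0xF0 = 11110000 → 4-byte char (#2). Advance 4.
Byte at offset 8: 0xF0 = 11110000 → 4-byte char (#3). Advance 4.
Byte at offset 12: 0xE1 = 11100001 → 3-byte char (#4). Advance 3.
Byte at offset 15: 0xE6 = 11100110 → 3-byte char (#5). Advance 3.
Byte at offset 18: 0xE2 = 11100010 → 3-byte char (#6). Advance 3.
Byte at offset 21: 0xF0 = 11110000 → 4-byte char (#7). Advance 4.
Byte at offset 25: 0xED = 11101101 → 3-byte char (#8). Advance 3.
Byte at offset 28: 0xE8 = 11101000 → 3-byte char (#9). Advance 3.
Reached end at offset 31 after 9 code points.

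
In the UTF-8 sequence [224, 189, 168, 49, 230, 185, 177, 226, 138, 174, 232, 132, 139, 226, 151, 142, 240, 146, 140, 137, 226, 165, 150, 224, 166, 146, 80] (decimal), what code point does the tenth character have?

U+0050

Offset 0: leading byte 0xE0 = 11100000 → 3-byte char #1 = E0 BD A8.
Offset 3: leading byte 0x31 = 00110001 → 1-byte char #2 = 31.
Offset 4: leading byte 0xE6 = 11100110 → 3-byte char #3 = E6 B9 B1.
Offset 7: leading byte 0xE2 = 11100010 → 3-byte char #4 = E2 8A AE.
Offset 10: leading byte 0xE8 = 11101000 → 3-byte char #5 = E8 84 8B.
Offset 13: leading byte 0xE2 = 11100010 → 3-byte char #6 = E2 97 8E.
Offset 16: leading byte 0xF0 = 11110000 → 4-byte char #7 = F0 92 8C 89.
Offset 20: leading byte 0xE2 = 11100010 → 3-byte char #8 = E2 A5 96.
Offset 23: leading byte 0xE0 = 11100000 → 3-byte char #9 = E0 A6 92.
Offset 26: leading byte 0x50 = 01010000 → 1-byte char #10 = 50.
Leading byte 0x50 = 01010000 matches 0xxxxxxx → 1-byte sequence.
Byte 1: 0x50 = 01010000, payload 1010000 (7 bits).
Concatenate: 1010000 = 0x50 (7 bits → U+0050).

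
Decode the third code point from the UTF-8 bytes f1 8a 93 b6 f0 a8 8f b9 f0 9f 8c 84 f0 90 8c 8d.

Offset 0: leading byte 0xF1 = 11110001 → 4-byte char #1 = F1 8A 93 B6.
Offset 4: leading byte 0xF0 = 11110000 → 4-byte char #2 = F0 A8 8F B9.
Offset 8: leading byte 0xF0 = 11110000 → 4-byte char #3 = F0 9F 8C 84.
Leading byte 0xF0 = 11110000 matches 11110xxx → 4-byte sequence.
Byte 1: 0xF0 = 11110000, payload 000 (3 bits).
Byte 2: 0x9F = 10011111 (10xxxxxx ✓), payload 011111.
Byte 3: 0x8C = 10001100 (10xxxxxx ✓), payload 001100.
Byte 4: 0x84 = 10000100 (10xxxxxx ✓), payload 000100.
Concatenate: 000011111001100000100 = 0x1F304 (21 bits → U+1F304).

U+1F304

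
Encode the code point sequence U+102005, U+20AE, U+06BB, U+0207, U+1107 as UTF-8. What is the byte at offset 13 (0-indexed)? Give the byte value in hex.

U+102005 → 4-byte form F4 82 80 85 at offsets 0–3.
U+20AE → 3-byte form E2 82 AE at offsets 4–6.
U+06BB → 2-byte form DA BB at offsets 7–8.
U+0207 → 2-byte form C8 87 at offsets 9–10.
U+1107 → 3-byte form E1 84 87 at offsets 11–13.
Offset 13 falls in char 5's range; it's byte 3 of E1 84 87 = 0x87.

0x87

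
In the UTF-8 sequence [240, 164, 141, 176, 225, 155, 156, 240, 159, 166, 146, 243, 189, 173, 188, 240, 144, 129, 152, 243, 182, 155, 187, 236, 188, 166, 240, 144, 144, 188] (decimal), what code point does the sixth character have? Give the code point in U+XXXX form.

Offset 0: leading byte 0xF0 = 11110000 → 4-byte char #1 = F0 A4 8D B0.
Offset 4: leading byte 0xE1 = 11100001 → 3-byte char #2 = E1 9B 9C.
Offset 7: leading byte 0xF0 = 11110000 → 4-byte char #3 = F0 9F A6 92.
Offset 11: leading byte 0xF3 = 11110011 → 4-byte char #4 = F3 BD AD BC.
Offset 15: leading byte 0xF0 = 11110000 → 4-byte char #5 = F0 90 81 98.
Offset 19: leading byte 0xF3 = 11110011 → 4-byte char #6 = F3 B6 9B BB.
Leading byte 0xF3 = 11110011 matches 11110xxx → 4-byte sequence.
Byte 1: 0xF3 = 11110011, payload 011 (3 bits).
Byte 2: 0xB6 = 10110110 (10xxxxxx ✓), payload 110110.
Byte 3: 0x9B = 10011011 (10xxxxxx ✓), payload 011011.
Byte 4: 0xBB = 10111011 (10xxxxxx ✓), payload 111011.
Concatenate: 011110110011011111011 = 0xF66FB (21 bits → U+F66FB).

U+F66FB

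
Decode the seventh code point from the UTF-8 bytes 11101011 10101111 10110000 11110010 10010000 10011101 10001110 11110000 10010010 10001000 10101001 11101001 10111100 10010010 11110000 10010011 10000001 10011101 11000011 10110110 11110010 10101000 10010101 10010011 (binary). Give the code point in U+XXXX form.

U+A8553

Offset 0: leading byte 0xEB = 11101011 → 3-byte char #1 = EB AF B0.
Offset 3: leading byte 0xF2 = 11110010 → 4-byte char #2 = F2 90 9D 8E.
Offset 7: leading byte 0xF0 = 11110000 → 4-byte char #3 = F0 92 88 A9.
Offset 11: leading byte 0xE9 = 11101001 → 3-byte char #4 = E9 BC 92.
Offset 14: leading byte 0xF0 = 11110000 → 4-byte char #5 = F0 93 81 9D.
Offset 18: leading byte 0xC3 = 11000011 → 2-byte char #6 = C3 B6.
Offset 20: leading byte 0xF2 = 11110010 → 4-byte char #7 = F2 A8 95 93.
Leading byte 0xF2 = 11110010 matches 11110xxx → 4-byte sequence.
Byte 1: 0xF2 = 11110010, payload 010 (3 bits).
Byte 2: 0xA8 = 10101000 (10xxxxxx ✓), payload 101000.
Byte 3: 0x95 = 10010101 (10xxxxxx ✓), payload 010101.
Byte 4: 0x93 = 10010011 (10xxxxxx ✓), payload 010011.
Concatenate: 010101000010101010011 = 0xA8553 (21 bits → U+A8553).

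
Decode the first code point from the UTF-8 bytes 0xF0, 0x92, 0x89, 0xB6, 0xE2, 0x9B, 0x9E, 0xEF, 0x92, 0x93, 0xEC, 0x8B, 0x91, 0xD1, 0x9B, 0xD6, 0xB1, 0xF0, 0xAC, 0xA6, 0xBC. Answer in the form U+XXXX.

Offset 0: leading byte 0xF0 = 11110000 → 4-byte char #1 = F0 92 89 B6.
Leading byte 0xF0 = 11110000 matches 11110xxx → 4-byte sequence.
Byte 1: 0xF0 = 11110000, payload 000 (3 bits).
Byte 2: 0x92 = 10010010 (10xxxxxx ✓), payload 010010.
Byte 3: 0x89 = 10001001 (10xxxxxx ✓), payload 001001.
Byte 4: 0xB6 = 10110110 (10xxxxxx ✓), payload 110110.
Concatenate: 000010010001001110110 = 0x12276 (21 bits → U+12276).

U+12276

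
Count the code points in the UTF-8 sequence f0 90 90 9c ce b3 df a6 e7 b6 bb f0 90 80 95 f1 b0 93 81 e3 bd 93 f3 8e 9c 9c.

8

Byte at offset 0: 0xF0 = 11110000 → 4-byte char (#1). Advance 4.
Byte at offset 4: 0xCE = 11001110 → 2-byte char (#2). Advance 2.
Byte at offset 6: 0xDF = 11011111 → 2-byte char (#3). Advance 2.
Byte at offset 8: 0xE7 = 11100111 → 3-byte char (#4). Advance 3.
Byte at offset 11: 0xF0 = 11110000 → 4-byte char (#5). Advance 4.
Byte at offset 15: 0xF1 = 11110001 → 4-byte char (#6). Advance 4.
Byte at offset 19: 0xE3 = 11100011 → 3-byte char (#7). Advance 3.
Byte at offset 22: 0xF3 = 11110011 → 4-byte char (#8). Advance 4.
Reached end at offset 26 after 8 code points.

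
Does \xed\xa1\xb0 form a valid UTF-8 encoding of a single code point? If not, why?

invalid (encodes a surrogate (U+D800–U+DFFF))

Structurally a 3-byte sequence; payload = 0xD870.
But 0xD870 is in U+D800–U+DFFF, the surrogate range. Surrogates are not Unicode scalar values and are forbidden in UTF-8.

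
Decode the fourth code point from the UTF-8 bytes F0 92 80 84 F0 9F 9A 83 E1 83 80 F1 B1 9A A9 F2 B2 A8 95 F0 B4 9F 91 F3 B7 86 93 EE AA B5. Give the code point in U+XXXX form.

Offset 0: leading byte 0xF0 = 11110000 → 4-byte char #1 = F0 92 80 84.
Offset 4: leading byte 0xF0 = 11110000 → 4-byte char #2 = F0 9F 9A 83.
Offset 8: leading byte 0xE1 = 11100001 → 3-byte char #3 = E1 83 80.
Offset 11: leading byte 0xF1 = 11110001 → 4-byte char #4 = F1 B1 9A A9.
Leading byte 0xF1 = 11110001 matches 11110xxx → 4-byte sequence.
Byte 1: 0xF1 = 11110001, payload 001 (3 bits).
Byte 2: 0xB1 = 10110001 (10xxxxxx ✓), payload 110001.
Byte 3: 0x9A = 10011010 (10xxxxxx ✓), payload 011010.
Byte 4: 0xA9 = 10101001 (10xxxxxx ✓), payload 101001.
Concatenate: 001110001011010101001 = 0x716A9 (21 bits → U+716A9).

U+716A9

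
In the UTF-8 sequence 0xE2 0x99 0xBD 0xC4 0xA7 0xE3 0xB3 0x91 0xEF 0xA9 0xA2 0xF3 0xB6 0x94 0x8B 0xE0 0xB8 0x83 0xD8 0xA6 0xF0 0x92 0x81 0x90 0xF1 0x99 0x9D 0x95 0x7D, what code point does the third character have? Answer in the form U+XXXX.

U+3CD1

Offset 0: leading byte 0xE2 = 11100010 → 3-byte char #1 = E2 99 BD.
Offset 3: leading byte 0xC4 = 11000100 → 2-byte char #2 = C4 A7.
Offset 5: leading byte 0xE3 = 11100011 → 3-byte char #3 = E3 B3 91.
Leading byte 0xE3 = 11100011 matches 1110xxxx → 3-byte sequence.
Byte 1: 0xE3 = 11100011, payload 0011 (4 bits).
Byte 2: 0xB3 = 10110011 (10xxxxxx ✓), payload 110011.
Byte 3: 0x91 = 10010001 (10xxxxxx ✓), payload 010001.
Concatenate: 0011110011010001 = 0x3CD1 (16 bits → U+3CD1).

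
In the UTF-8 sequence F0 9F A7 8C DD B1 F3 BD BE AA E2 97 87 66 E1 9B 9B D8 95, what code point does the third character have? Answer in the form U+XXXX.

Offset 0: leading byte 0xF0 = 11110000 → 4-byte char #1 = F0 9F A7 8C.
Offset 4: leading byte 0xDD = 11011101 → 2-byte char #2 = DD B1.
Offset 6: leading byte 0xF3 = 11110011 → 4-byte char #3 = F3 BD BE AA.
Leading byte 0xF3 = 11110011 matches 11110xxx → 4-byte sequence.
Byte 1: 0xF3 = 11110011, payload 011 (3 bits).
Byte 2: 0xBD = 10111101 (10xxxxxx ✓), payload 111101.
Byte 3: 0xBE = 10111110 (10xxxxxx ✓), payload 111110.
Byte 4: 0xAA = 10101010 (10xxxxxx ✓), payload 101010.
Concatenate: 011111101111110101010 = 0xFDFAA (21 bits → U+FDFAA).

U+FDFAA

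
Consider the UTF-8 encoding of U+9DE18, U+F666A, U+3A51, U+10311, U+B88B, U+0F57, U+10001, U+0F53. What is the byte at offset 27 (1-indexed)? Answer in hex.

1-indexed offset 27 is 0-indexed offset 26.
U+9DE18 → 4-byte form F2 9D B8 98 at offsets 0–3.
U+F666A → 4-byte form F3 B6 99 AA at offsets 4–7.
U+3A51 → 3-byte form E3 A9 91 at offsets 8–10.
U+10311 → 4-byte form F0 90 8C 91 at offsets 11–14.
U+B88B → 3-byte form EB A2 8B at offsets 15–17.
U+0F57 → 3-byte form E0 BD 97 at offsets 18–20.
U+10001 → 4-byte form F0 90 80 81 at offsets 21–24.
U+0F53 → 3-byte form E0 BD 93 at offsets 25–27.
Offset 26 falls in char 8's range; it's byte 2 of E0 BD 93 = 0xBD.

0xBD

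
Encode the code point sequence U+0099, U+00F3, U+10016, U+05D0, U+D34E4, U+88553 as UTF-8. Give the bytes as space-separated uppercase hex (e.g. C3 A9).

U+0099: 2-byte form → C2 99.
U+00F3: 2-byte form → C3 B3.
U+10016: 4-byte form → F0 90 80 96.
U+05D0: 2-byte form → D7 90.
U+D34E4: 4-byte form → F3 93 93 A4.
U+88553: 4-byte form → F2 88 95 93.
Concatenated (18 bytes): C2 99 C3 B3 F0 90 80 96 D7 90 F3 93 93 A4 F2 88 95 93.

C2 99 C3 B3 F0 90 80 96 D7 90 F3 93 93 A4 F2 88 95 93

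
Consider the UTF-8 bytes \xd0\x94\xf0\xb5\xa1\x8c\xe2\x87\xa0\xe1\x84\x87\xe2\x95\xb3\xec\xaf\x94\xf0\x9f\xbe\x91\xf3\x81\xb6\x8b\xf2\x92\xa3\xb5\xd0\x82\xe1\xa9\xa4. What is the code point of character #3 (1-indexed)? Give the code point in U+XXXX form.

U+21E0

Offset 0: leading byte 0xD0 = 11010000 → 2-byte char #1 = D0 94.
Offset 2: leading byte 0xF0 = 11110000 → 4-byte char #2 = F0 B5 A1 8C.
Offset 6: leading byte 0xE2 = 11100010 → 3-byte char #3 = E2 87 A0.
Leading byte 0xE2 = 11100010 matches 1110xxxx → 3-byte sequence.
Byte 1: 0xE2 = 11100010, payload 0010 (4 bits).
Byte 2: 0x87 = 10000111 (10xxxxxx ✓), payload 000111.
Byte 3: 0xA0 = 10100000 (10xxxxxx ✓), payload 100000.
Concatenate: 0010000111100000 = 0x21E0 (16 bits → U+21E0).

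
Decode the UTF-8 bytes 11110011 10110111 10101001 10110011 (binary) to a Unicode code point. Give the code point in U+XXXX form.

U+F7A73

Leading byte 0xF3 = 11110011 matches 11110xxx → 4-byte sequence.
Byte 1: 0xF3 = 11110011, payload 011 (3 bits).
Byte 2: 0xB7 = 10110111 (10xxxxxx ✓), payload 110111.
Byte 3: 0xA9 = 10101001 (10xxxxxx ✓), payload 101001.
Byte 4: 0xB3 = 10110011 (10xxxxxx ✓), payload 110011.
Concatenate: 011110111101001110011 = 0xF7A73 (21 bits → U+F7A73).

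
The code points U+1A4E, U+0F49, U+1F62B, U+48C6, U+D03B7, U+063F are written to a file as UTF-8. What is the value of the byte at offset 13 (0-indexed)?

0xF3

U+1A4E → 3-byte form E1 A9 8E at offsets 0–2.
U+0F49 → 3-byte form E0 BD 89 at offsets 3–5.
U+1F62B → 4-byte form F0 9F 98 AB at offsets 6–9.
U+48C6 → 3-byte form E4 A3 86 at offsets 10–12.
U+D03B7 → 4-byte form F3 90 8E B7 at offsets 13–16.
Offset 13 falls in char 5's range; it's byte 1 of F3 90 8E B7 = 0xF3.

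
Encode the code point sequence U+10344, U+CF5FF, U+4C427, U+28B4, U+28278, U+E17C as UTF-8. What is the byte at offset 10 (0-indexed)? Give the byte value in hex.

0x90

U+10344 → 4-byte form F0 90 8D 84 at offsets 0–3.
U+CF5FF → 4-byte form F3 8F 97 BF at offsets 4–7.
U+4C427 → 4-byte form F1 8C 90 A7 at offsets 8–11.
Offset 10 falls in char 3's range; it's byte 3 of F1 8C 90 A7 = 0x90.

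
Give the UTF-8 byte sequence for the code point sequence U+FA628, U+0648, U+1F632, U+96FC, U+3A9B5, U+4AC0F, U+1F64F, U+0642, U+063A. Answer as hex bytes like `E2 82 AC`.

U+FA628: 4-byte form → F3 BA 98 A8.
U+0648: 2-byte form → D9 88.
U+1F632: 4-byte form → F0 9F 98 B2.
U+96FC: 3-byte form → E9 9B BC.
U+3A9B5: 4-byte form → F0 BA A6 B5.
U+4AC0F: 4-byte form → F1 8A B0 8F.
U+1F64F: 4-byte form → F0 9F 99 8F.
U+0642: 2-byte form → D9 82.
U+063A: 2-byte form → D8 BA.
Concatenated (29 bytes): F3 BA 98 A8 D9 88 F0 9F 98 B2 E9 9B BC F0 BA A6 B5 F1 8A B0 8F F0 9F 99 8F D9 82 D8 BA.

F3 BA 98 A8 D9 88 F0 9F 98 B2 E9 9B BC F0 BA A6 B5 F1 8A B0 8F F0 9F 99 8F D9 82 D8 BA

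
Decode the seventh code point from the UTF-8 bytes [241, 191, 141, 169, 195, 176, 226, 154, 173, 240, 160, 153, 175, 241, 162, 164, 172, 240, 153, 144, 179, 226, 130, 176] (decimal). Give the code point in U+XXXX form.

U+20B0

Offset 0: leading byte 0xF1 = 11110001 → 4-byte char #1 = F1 BF 8D A9.
Offset 4: leading byte 0xC3 = 11000011 → 2-byte char #2 = C3 B0.
Offset 6: leading byte 0xE2 = 11100010 → 3-byte char #3 = E2 9A AD.
Offset 9: leading byte 0xF0 = 11110000 → 4-byte char #4 = F0 A0 99 AF.
Offset 13: leading byte 0xF1 = 11110001 → 4-byte char #5 = F1 A2 A4 AC.
Offset 17: leading byte 0xF0 = 11110000 → 4-byte char #6 = F0 99 90 B3.
Offset 21: leading byte 0xE2 = 11100010 → 3-byte char #7 = E2 82 B0.
Leading byte 0xE2 = 11100010 matches 1110xxxx → 3-byte sequence.
Byte 1: 0xE2 = 11100010, payload 0010 (4 bits).
Byte 2: 0x82 = 10000010 (10xxxxxx ✓), payload 000010.
Byte 3: 0xB0 = 10110000 (10xxxxxx ✓), payload 110000.
Concatenate: 0010000010110000 = 0x20B0 (16 bits → U+20B0).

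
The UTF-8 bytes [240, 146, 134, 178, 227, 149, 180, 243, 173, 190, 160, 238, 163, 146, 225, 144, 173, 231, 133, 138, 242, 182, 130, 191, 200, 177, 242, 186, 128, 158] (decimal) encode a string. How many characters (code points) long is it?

9

Byte at offset 0: 0xF0 = 11110000 → 4-byte char (#1). Advance 4.
Byte at offset 4: 0xE3 = 11100011 → 3-byte char (#2). Advance 3.
Byte at offset 7: 0xF3 = 11110011 → 4-byte char (#3). Advance 4.
Byte at offset 11: 0xEE = 11101110 → 3-byte char (#4). Advance 3.
Byte at offset 14: 0xE1 = 11100001 → 3-byte char (#5). Advance 3.
Byte at offset 17: 0xE7 = 11100111 → 3-byte char (#6). Advance 3.
Byte at offset 20: 0xF2 = 11110010 → 4-byte char (#7). Advance 4.
Byte at offset 24: 0xC8 = 11001000 → 2-byte char (#8). Advance 2.
Byte at offset 26: 0xF2 = 11110010 → 4-byte char (#9). Advance 4.
Reached end at offset 30 after 9 code points.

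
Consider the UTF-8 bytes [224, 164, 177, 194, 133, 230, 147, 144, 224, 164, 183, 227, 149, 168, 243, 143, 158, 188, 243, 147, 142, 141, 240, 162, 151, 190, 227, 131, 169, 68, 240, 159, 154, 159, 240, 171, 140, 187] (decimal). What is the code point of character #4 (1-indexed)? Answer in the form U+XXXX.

U+0937

Offset 0: leading byte 0xE0 = 11100000 → 3-byte char #1 = E0 A4 B1.
Offset 3: leading byte 0xC2 = 11000010 → 2-byte char #2 = C2 85.
Offset 5: leading byte 0xE6 = 11100110 → 3-byte char #3 = E6 93 90.
Offset 8: leading byte 0xE0 = 11100000 → 3-byte char #4 = E0 A4 B7.
Leading byte 0xE0 = 11100000 matches 1110xxxx → 3-byte sequence.
Byte 1: 0xE0 = 11100000, payload 0000 (4 bits).
Byte 2: 0xA4 = 10100100 (10xxxxxx ✓), payload 100100.
Byte 3: 0xB7 = 10110111 (10xxxxxx ✓), payload 110111.
Concatenate: 0000100100110111 = 0x937 (16 bits → U+0937).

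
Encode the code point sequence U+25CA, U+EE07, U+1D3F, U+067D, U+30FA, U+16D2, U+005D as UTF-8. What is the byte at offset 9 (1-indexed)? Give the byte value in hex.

1-indexed offset 9 is 0-indexed offset 8.
U+25CA → 3-byte form E2 97 8A at offsets 0–2.
U+EE07 → 3-byte form EE B8 87 at offsets 3–5.
U+1D3F → 3-byte form E1 B4 BF at offsets 6–8.
Offset 8 falls in char 3's range; it's byte 3 of E1 B4 BF = 0xBF.

0xBF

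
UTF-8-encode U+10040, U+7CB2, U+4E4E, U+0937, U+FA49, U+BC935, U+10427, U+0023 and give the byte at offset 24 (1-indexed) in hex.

0xA7

1-indexed offset 24 is 0-indexed offset 23.
U+10040 → 4-byte form F0 90 81 80 at offsets 0–3.
U+7CB2 → 3-byte form E7 B2 B2 at offsets 4–6.
U+4E4E → 3-byte form E4 B9 8E at offsets 7–9.
U+0937 → 3-byte form E0 A4 B7 at offsets 10–12.
U+FA49 → 3-byte form EF A9 89 at offsets 13–15.
U+BC935 → 4-byte form F2 BC A4 B5 at offsets 16–19.
U+10427 → 4-byte form F0 90 90 A7 at offsets 20–23.
Offset 23 falls in char 7's range; it's byte 4 of F0 90 90 A7 = 0xA7.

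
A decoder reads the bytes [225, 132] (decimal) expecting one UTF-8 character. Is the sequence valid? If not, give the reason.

Leading byte 0xE1 = 11100001 → 3-byte form, but only 2 bytes are present.

invalid (sequence truncated)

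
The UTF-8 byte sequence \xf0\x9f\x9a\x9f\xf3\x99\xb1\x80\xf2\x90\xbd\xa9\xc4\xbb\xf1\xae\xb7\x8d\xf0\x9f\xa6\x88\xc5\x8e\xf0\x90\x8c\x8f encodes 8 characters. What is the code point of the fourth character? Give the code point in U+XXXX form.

U+013B

Offset 0: leading byte 0xF0 = 11110000 → 4-byte char #1 = F0 9F 9A 9F.
Offset 4: leading byte 0xF3 = 11110011 → 4-byte char #2 = F3 99 B1 80.
Offset 8: leading byte 0xF2 = 11110010 → 4-byte char #3 = F2 90 BD A9.
Offset 12: leading byte 0xC4 = 11000100 → 2-byte char #4 = C4 BB.
Leading byte 0xC4 = 11000100 matches 110xxxxx → 2-byte sequence.
Byte 1: 0xC4 = 11000100, payload 00100 (5 bits).
Byte 2: 0xBB = 10111011 (10xxxxxx ✓), payload 111011.
Concatenate: 00100111011 = 0x13B (11 bits → U+013B).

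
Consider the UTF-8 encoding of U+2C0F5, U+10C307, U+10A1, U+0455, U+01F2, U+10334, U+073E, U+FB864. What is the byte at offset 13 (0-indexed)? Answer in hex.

U+2C0F5 → 4-byte form F0 AC 83 B5 at offsets 0–3.
U+10C307 → 4-byte form F4 8C 8C 87 at offsets 4–7.
U+10A1 → 3-byte form E1 82 A1 at offsets 8–10.
U+0455 → 2-byte form D1 95 at offsets 11–12.
U+01F2 → 2-byte form C7 B2 at offsets 13–14.
Offset 13 falls in char 5's range; it's byte 1 of C7 B2 = 0xC7.

0xC7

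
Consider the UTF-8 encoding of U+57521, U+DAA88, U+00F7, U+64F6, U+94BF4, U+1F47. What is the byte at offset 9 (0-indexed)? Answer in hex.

U+57521 → 4-byte form F1 97 94 A1 at offsets 0–3.
U+DAA88 → 4-byte form F3 9A AA 88 at offsets 4–7.
U+00F7 → 2-byte form C3 B7 at offsets 8–9.
Offset 9 falls in char 3's range; it's byte 2 of C3 B7 = 0xB7.

0xB7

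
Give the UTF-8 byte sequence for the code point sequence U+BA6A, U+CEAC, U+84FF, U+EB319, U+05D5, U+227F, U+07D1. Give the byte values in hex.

U+BA6A: 3-byte form → EB A9 AA.
U+CEAC: 3-byte form → EC BA AC.
U+84FF: 3-byte form → E8 93 BF.
U+EB319: 4-byte form → F3 AB 8C 99.
U+05D5: 2-byte form → D7 95.
U+227F: 3-byte form → E2 89 BF.
U+07D1: 2-byte form → DF 91.
Concatenated (20 bytes): EB A9 AA EC BA AC E8 93 BF F3 AB 8C 99 D7 95 E2 89 BF DF 91.

EB A9 AA EC BA AC E8 93 BF F3 AB 8C 99 D7 95 E2 89 BF DF 91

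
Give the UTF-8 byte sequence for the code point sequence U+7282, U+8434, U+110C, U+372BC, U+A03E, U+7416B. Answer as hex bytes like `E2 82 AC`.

U+7282: 3-byte form → E7 8A 82.
U+8434: 3-byte form → E8 90 B4.
U+110C: 3-byte form → E1 84 8C.
U+372BC: 4-byte form → F0 B7 8A BC.
U+A03E: 3-byte form → EA 80 BE.
U+7416B: 4-byte form → F1 B4 85 AB.
Concatenated (20 bytes): E7 8A 82 E8 90 B4 E1 84 8C F0 B7 8A BC EA 80 BE F1 B4 85 AB.

E7 8A 82 E8 90 B4 E1 84 8C F0 B7 8A BC EA 80 BE F1 B4 85 AB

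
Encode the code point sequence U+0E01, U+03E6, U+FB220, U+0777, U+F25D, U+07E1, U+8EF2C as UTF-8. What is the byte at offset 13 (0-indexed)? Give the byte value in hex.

0x9D

U+0E01 → 3-byte form E0 B8 81 at offsets 0–2.
U+03E6 → 2-byte form CF A6 at offsets 3–4.
U+FB220 → 4-byte form F3 BB 88 A0 at offsets 5–8.
U+0777 → 2-byte form DD B7 at offsets 9–10.
U+F25D → 3-byte form EF 89 9D at offsets 11–13.
Offset 13 falls in char 5's range; it's byte 3 of EF 89 9D = 0x9D.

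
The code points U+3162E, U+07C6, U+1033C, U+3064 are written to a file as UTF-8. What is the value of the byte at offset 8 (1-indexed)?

1-indexed offset 8 is 0-indexed offset 7.
U+3162E → 4-byte form F0 B1 98 AE at offsets 0–3.
U+07C6 → 2-byte form DF 86 at offsets 4–5.
U+1033C → 4-byte form F0 90 8C BC at offsets 6–9.
Offset 7 falls in char 3's range; it's byte 2 of F0 90 8C BC = 0x90.

0x90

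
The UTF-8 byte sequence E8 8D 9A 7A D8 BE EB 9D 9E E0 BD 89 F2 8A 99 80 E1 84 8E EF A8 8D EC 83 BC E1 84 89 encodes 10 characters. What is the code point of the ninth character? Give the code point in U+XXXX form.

U+C0FC

Offset 0: leading byte 0xE8 = 11101000 → 3-byte char #1 = E8 8D 9A.
Offset 3: leading byte 0x7A = 01111010 → 1-byte char #2 = 7A.
Offset 4: leading byte 0xD8 = 11011000 → 2-byte char #3 = D8 BE.
Offset 6: leading byte 0xEB = 11101011 → 3-byte char #4 = EB 9D 9E.
Offset 9: leading byte 0xE0 = 11100000 → 3-byte char #5 = E0 BD 89.
Offset 12: leading byte 0xF2 = 11110010 → 4-byte char #6 = F2 8A 99 80.
Offset 16: leading byte 0xE1 = 11100001 → 3-byte char #7 = E1 84 8E.
Offset 19: leading byte 0xEF = 11101111 → 3-byte char #8 = EF A8 8D.
Offset 22: leading byte 0xEC = 11101100 → 3-byte char #9 = EC 83 BC.
Leading byte 0xEC = 11101100 matches 1110xxxx → 3-byte sequence.
Byte 1: 0xEC = 11101100, payload 1100 (4 bits).
Byte 2: 0x83 = 10000011 (10xxxxxx ✓), payload 000011.
Byte 3: 0xBC = 10111100 (10xxxxxx ✓), payload 111100.
Concatenate: 1100000011111100 = 0xC0FC (16 bits → U+C0FC).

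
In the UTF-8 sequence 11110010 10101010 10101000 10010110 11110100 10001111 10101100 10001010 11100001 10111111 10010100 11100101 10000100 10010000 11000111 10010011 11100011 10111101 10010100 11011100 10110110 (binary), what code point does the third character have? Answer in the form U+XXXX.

Offset 0: leading byte 0xF2 = 11110010 → 4-byte char #1 = F2 AA A8 96.
Offset 4: leading byte 0xF4 = 11110100 → 4-byte char #2 = F4 8F AC 8A.
Offset 8: leading byte 0xE1 = 11100001 → 3-byte char #3 = E1 BF 94.
Leading byte 0xE1 = 11100001 matches 1110xxxx → 3-byte sequence.
Byte 1: 0xE1 = 11100001, payload 0001 (4 bits).
Byte 2: 0xBF = 10111111 (10xxxxxx ✓), payload 111111.
Byte 3: 0x94 = 10010100 (10xxxxxx ✓), payload 010100.
Concatenate: 0001111111010100 = 0x1FD4 (16 bits → U+1FD4).

U+1FD4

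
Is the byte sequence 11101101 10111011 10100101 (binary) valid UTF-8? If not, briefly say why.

invalid (encodes a surrogate (U+D800–U+DFFF))

Structurally a 3-byte sequence; payload = 0xDEE5.
But 0xDEE5 is in U+D800–U+DFFF, the surrogate range. Surrogates are not Unicode scalar values and are forbidden in UTF-8.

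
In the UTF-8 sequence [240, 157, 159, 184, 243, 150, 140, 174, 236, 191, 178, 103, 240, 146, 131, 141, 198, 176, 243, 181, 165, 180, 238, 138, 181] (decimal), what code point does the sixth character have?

U+01B0

Offset 0: leading byte 0xF0 = 11110000 → 4-byte char #1 = F0 9D 9F B8.
Offset 4: leading byte 0xF3 = 11110011 → 4-byte char #2 = F3 96 8C AE.
Offset 8: leading byte 0xEC = 11101100 → 3-byte char #3 = EC BF B2.
Offset 11: leading byte 0x67 = 01100111 → 1-byte char #4 = 67.
Offset 12: leading byte 0xF0 = 11110000 → 4-byte char #5 = F0 92 83 8D.
Offset 16: leading byte 0xC6 = 11000110 → 2-byte char #6 = C6 B0.
Leading byte 0xC6 = 11000110 matches 110xxxxx → 2-byte sequence.
Byte 1: 0xC6 = 11000110, payload 00110 (5 bits).
Byte 2: 0xB0 = 10110000 (10xxxxxx ✓), payload 110000.
Concatenate: 00110110000 = 0x1B0 (11 bits → U+01B0).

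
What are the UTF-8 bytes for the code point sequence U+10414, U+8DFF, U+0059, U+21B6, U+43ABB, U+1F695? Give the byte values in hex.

F0 90 90 94 E8 B7 BF 59 E2 86 B6 F1 83 AA BB F0 9F 9A 95

U+10414: 4-byte form → F0 90 90 94.
U+8DFF: 3-byte form → E8 B7 BF.
U+0059: 1-byte form → 59.
U+21B6: 3-byte form → E2 86 B6.
U+43ABB: 4-byte form → F1 83 AA BB.
U+1F695: 4-byte form → F0 9F 9A 95.
Concatenated (19 bytes): F0 90 90 94 E8 B7 BF 59 E2 86 B6 F1 83 AA BB F0 9F 9A 95.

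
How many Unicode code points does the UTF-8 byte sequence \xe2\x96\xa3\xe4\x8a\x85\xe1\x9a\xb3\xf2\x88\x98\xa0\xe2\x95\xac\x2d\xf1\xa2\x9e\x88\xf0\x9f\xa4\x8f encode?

8

Byte at offset 0: 0xE2 = 11100010 → 3-byte char (#1). Advance 3.
Byte at offset 3: 0xE4 = 11100100 → 3-byte char (#2). Advance 3.
Byte at offset 6: 0xE1 = 11100001 → 3-byte char (#3). Advance 3.
Byte at offset 9: 0xF2 = 11110010 → 4-byte char (#4). Advance 4.
Byte at offset 13: 0xE2 = 11100010 → 3-byte char (#5). Advance 3.
Byte at offset 16: 0x2D = 00101101 → 1-byte char (#6). Advance 1.
Byte at offset 17: 0xF1 = 11110001 → 4-byte char (#7). Advance 4.
Byte at offset 21: 0xF0 = 11110000 → 4-byte char (#8). Advance 4.
Reached end at offset 25 after 8 code points.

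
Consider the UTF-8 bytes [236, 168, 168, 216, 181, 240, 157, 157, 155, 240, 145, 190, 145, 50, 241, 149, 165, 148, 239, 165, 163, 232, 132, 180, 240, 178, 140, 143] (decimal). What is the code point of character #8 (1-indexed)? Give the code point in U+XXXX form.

Offset 0: leading byte 0xEC = 11101100 → 3-byte char #1 = EC A8 A8.
Offset 3: leading byte 0xD8 = 11011000 → 2-byte char #2 = D8 B5.
Offset 5: leading byte 0xF0 = 11110000 → 4-byte char #3 = F0 9D 9D 9B.
Offset 9: leading byte 0xF0 = 11110000 → 4-byte char #4 = F0 91 BE 91.
Offset 13: leading byte 0x32 = 00110010 → 1-byte char #5 = 32.
Offset 14: leading byte 0xF1 = 11110001 → 4-byte char #6 = F1 95 A5 94.
Offset 18: leading byte 0xEF = 11101111 → 3-byte char #7 = EF A5 A3.
Offset 21: leading byte 0xE8 = 11101000 → 3-byte char #8 = E8 84 B4.
Leading byte 0xE8 = 11101000 matches 1110xxxx → 3-byte sequence.
Byte 1: 0xE8 = 11101000, payload 1000 (4 bits).
Byte 2: 0x84 = 10000100 (10xxxxxx ✓), payload 000100.
Byte 3: 0xB4 = 10110100 (10xxxxxx ✓), payload 110100.
Concatenate: 1000000100110100 = 0x8134 (16 bits → U+8134).

U+8134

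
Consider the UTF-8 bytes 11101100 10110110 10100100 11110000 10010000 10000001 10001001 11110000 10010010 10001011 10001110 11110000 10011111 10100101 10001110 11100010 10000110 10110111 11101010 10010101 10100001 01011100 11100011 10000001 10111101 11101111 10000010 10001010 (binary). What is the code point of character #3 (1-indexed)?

U+122CE

Offset 0: leading byte 0xEC = 11101100 → 3-byte char #1 = EC B6 A4.
Offset 3: leading byte 0xF0 = 11110000 → 4-byte char #2 = F0 90 81 89.
Offset 7: leading byte 0xF0 = 11110000 → 4-byte char #3 = F0 92 8B 8E.
Leading byte 0xF0 = 11110000 matches 11110xxx → 4-byte sequence.
Byte 1: 0xF0 = 11110000, payload 000 (3 bits).
Byte 2: 0x92 = 10010010 (10xxxxxx ✓), payload 010010.
Byte 3: 0x8B = 10001011 (10xxxxxx ✓), payload 001011.
Byte 4: 0x8E = 10001110 (10xxxxxx ✓), payload 001110.
Concatenate: 000010010001011001110 = 0x122CE (21 bits → U+122CE).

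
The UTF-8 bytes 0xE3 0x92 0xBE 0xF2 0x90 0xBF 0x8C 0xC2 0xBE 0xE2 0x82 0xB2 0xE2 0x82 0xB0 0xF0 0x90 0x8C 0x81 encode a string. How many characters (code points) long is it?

Byte at offset 0: 0xE3 = 11100011 → 3-byte char (#1). Advance 3.
Byte at offset 3: 0xF2 = 11110010 → 4-byte char (#2). Advance 4.
Byte at offset 7: 0xC2 = 11000010 → 2-byte char (#3). Advance 2.
Byte at offset 9: 0xE2 = 11100010 → 3-byte char (#4). Advance 3.
Byte at offset 12: 0xE2 = 11100010 → 3-byte char (#5). Advance 3.
Byte at offset 15: 0xF0 = 11110000 → 4-byte char (#6). Advance 4.
Reached end at offset 19 after 6 code points.

6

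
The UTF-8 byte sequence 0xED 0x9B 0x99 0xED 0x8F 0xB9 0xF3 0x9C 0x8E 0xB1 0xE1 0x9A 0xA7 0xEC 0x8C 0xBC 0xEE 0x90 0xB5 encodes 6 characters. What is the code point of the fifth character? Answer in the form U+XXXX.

U+C33C

Offset 0: leading byte 0xED = 11101101 → 3-byte char #1 = ED 9B 99.
Offset 3: leading byte 0xED = 11101101 → 3-byte char #2 = ED 8F B9.
Offset 6: leading byte 0xF3 = 11110011 → 4-byte char #3 = F3 9C 8E B1.
Offset 10: leading byte 0xE1 = 11100001 → 3-byte char #4 = E1 9A A7.
Offset 13: leading byte 0xEC = 11101100 → 3-byte char #5 = EC 8C BC.
Leading byte 0xEC = 11101100 matches 1110xxxx → 3-byte sequence.
Byte 1: 0xEC = 11101100, payload 1100 (4 bits).
Byte 2: 0x8C = 10001100 (10xxxxxx ✓), payload 001100.
Byte 3: 0xBC = 10111100 (10xxxxxx ✓), payload 111100.
Concatenate: 1100001100111100 = 0xC33C (16 bits → U+C33C).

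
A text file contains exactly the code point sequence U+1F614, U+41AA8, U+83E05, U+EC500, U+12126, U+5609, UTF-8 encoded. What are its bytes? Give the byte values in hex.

F0 9F 98 94 F1 81 AA A8 F2 83 B8 85 F3 AC 94 80 F0 92 84 A6 E5 98 89

U+1F614: 4-byte form → F0 9F 98 94.
U+41AA8: 4-byte form → F1 81 AA A8.
U+83E05: 4-byte form → F2 83 B8 85.
U+EC500: 4-byte form → F3 AC 94 80.
U+12126: 4-byte form → F0 92 84 A6.
U+5609: 3-byte form → E5 98 89.
Concatenated (23 bytes): F0 9F 98 94 F1 81 AA A8 F2 83 B8 85 F3 AC 94 80 F0 92 84 A6 E5 98 89.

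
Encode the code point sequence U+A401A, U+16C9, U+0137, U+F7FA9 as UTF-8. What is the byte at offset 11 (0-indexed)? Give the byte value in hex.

U+A401A → 4-byte form F2 A4 80 9A at offsets 0–3.
U+16C9 → 3-byte form E1 9B 89 at offsets 4–6.
U+0137 → 2-byte form C4 B7 at offsets 7–8.
U+F7FA9 → 4-byte form F3 B7 BE A9 at offsets 9–12.
Offset 11 falls in char 4's range; it's byte 3 of F3 B7 BE A9 = 0xBE.

0xBE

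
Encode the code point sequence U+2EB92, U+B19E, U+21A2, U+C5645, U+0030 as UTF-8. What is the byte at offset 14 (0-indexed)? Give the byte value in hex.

0x30

U+2EB92 → 4-byte form F0 AE AE 92 at offsets 0–3.
U+B19E → 3-byte form EB 86 9E at offsets 4–6.
U+21A2 → 3-byte form E2 86 A2 at offsets 7–9.
U+C5645 → 4-byte form F3 85 99 85 at offsets 10–13.
U+0030 → 1-byte form 30 at offsets 14–14.
Offset 14 falls in char 5's range; it's byte 1 of 30 = 0x30.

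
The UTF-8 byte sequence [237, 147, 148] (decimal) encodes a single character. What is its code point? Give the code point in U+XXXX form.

Leading byte 0xED = 11101101 matches 1110xxxx → 3-byte sequence.
Byte 1: 0xED = 11101101, payload 1101 (4 bits).
Byte 2: 0x93 = 10010011 (10xxxxxx ✓), payload 010011.
Byte 3: 0x94 = 10010100 (10xxxxxx ✓), payload 010100.
Concatenate: 1101010011010100 = 0xD4D4 (16 bits → U+D4D4).

U+D4D4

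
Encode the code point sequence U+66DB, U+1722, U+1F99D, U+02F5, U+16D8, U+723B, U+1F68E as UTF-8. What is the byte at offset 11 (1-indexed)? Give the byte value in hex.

0xCB

1-indexed offset 11 is 0-indexed offset 10.
U+66DB → 3-byte form E6 9B 9B at offsets 0–2.
U+1722 → 3-byte form E1 9C A2 at offsets 3–5.
U+1F99D → 4-byte form F0 9F A6 9D at offsets 6–9.
U+02F5 → 2-byte form CB B5 at offsets 10–11.
Offset 10 falls in char 4's range; it's byte 1 of CB B5 = 0xCB.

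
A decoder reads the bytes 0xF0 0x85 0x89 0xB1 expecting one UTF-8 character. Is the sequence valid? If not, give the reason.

invalid (overlong encoding)

Leading byte 0xF0 = 11110000 → 4-byte form.
Continuation bytes all match 10xxxxxx. Payload decodes to 0x5271.
But 0x5271 < 0x10000, the minimum for a 4-byte sequence — this is an overlong encoding.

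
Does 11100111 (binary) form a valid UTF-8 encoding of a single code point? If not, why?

invalid (sequence truncated)

Leading byte 0xE7 = 11100111 → 3-byte form, but only 1 byte is present.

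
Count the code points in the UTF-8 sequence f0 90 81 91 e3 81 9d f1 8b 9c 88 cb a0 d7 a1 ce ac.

6

Byte at offset 0: 0xF0 = 11110000 → 4-byte char (#1). Advance 4.
Byte at offset 4: 0xE3 = 11100011 → 3-byte char (#2). Advance 3.
Byte at offset 7: 0xF1 = 11110001 → 4-byte char (#3). Advance 4.
Byte at offset 11: 0xCB = 11001011 → 2-byte char (#4). Advance 2.
Byte at offset 13: 0xD7 = 11010111 → 2-byte char (#5). Advance 2.
Byte at offset 15: 0xCE = 11001110 → 2-byte char (#6). Advance 2.
Reached end at offset 17 after 6 code points.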